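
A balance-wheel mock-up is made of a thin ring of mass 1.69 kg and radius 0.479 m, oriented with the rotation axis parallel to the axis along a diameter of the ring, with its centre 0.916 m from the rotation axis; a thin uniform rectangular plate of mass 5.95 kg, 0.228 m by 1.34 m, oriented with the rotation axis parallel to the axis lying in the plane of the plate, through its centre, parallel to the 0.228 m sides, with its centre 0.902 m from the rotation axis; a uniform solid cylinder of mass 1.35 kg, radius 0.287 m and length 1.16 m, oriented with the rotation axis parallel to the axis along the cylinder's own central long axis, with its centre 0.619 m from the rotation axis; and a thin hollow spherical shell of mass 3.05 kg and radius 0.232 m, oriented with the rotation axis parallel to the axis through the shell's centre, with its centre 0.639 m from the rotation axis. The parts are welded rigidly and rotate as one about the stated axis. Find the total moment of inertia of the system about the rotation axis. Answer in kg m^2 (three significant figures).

Thin ring: I_cm = (1/2)MR² = (1/2)(1.69)(0.479)² = 0.19388 kg m^2; centre at d = 0.916 m, so the parallel axis theorem gives I = 0.19388 + (1.69)(0.916)² = 1.6119 kg m^2.
Rectangular plate: I_cm = (1/12)Mb² = (1/12)(5.95)(1.34)² = 0.89032 kg m^2; centre at d = 0.902 m, so the parallel axis theorem gives I = 0.89032 + (5.95)(0.902)² = 5.7313 kg m^2.
Solid cylinder: I_cm = (1/2)MR² = (1/2)(1.35)(0.287)² = 0.055599 kg m^2; centre at d = 0.619 m, so the parallel axis theorem gives I = 0.055599 + (1.35)(0.619)² = 0.57287 kg m^2.
Spherical shell: I_cm = (2/3)MR² = (2/3)(3.05)(0.232)² = 0.10944 kg m^2; centre at d = 0.639 m, so the parallel axis theorem gives I = 0.10944 + (3.05)(0.639)² = 1.3548 kg m^2.
Total I = 1.6119 + 5.7313 + 0.57287 + 1.3548 = 9.2708 kg m^2.

9.27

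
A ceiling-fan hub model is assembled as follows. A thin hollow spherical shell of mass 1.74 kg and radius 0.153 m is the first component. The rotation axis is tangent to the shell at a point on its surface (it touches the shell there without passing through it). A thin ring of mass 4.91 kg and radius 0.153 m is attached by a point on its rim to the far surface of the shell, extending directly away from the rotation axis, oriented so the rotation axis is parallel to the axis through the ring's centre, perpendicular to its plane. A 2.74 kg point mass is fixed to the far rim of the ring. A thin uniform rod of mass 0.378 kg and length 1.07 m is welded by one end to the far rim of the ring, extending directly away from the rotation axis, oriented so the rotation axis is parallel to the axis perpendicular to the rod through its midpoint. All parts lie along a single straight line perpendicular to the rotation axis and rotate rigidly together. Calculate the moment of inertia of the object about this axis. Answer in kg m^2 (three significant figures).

Spherical shell: I_cm = (2/3)MR² = (2/3)(1.74)(0.153)² = 0.027154 kg m^2; centre at d = 0.153 m, so I = I_cm + Md² gives I = 0.027154 + (1.74)(0.153)² = 0.067886 kg m^2.
Thin ring: I_cm = MR² = (4.91)(0.153)² = 0.11494 kg m^2; centre at d = 0.153 + 0.153 + 0.153 = 0.459 m, so I = I_cm + Md² gives I = 0.11494 + (4.91)(0.459)² = 1.1494 kg m^2.
Point mass: I_cm = 0; centre at d = 0.153 + 0.153 + 0.153 + 0.153 = 0.612 m, so I = I_cm + Md² gives I = 0 + (2.74)(0.612)² = 1.0263 kg m^2.
Thin rod: I_cm = (1/12)ML² = (1/12)(0.378)(1.07)² = 0.036064 kg m^2; centre at d = 0.153 + 0.153 + 0.153 + 0.153 + 0.535 = 1.147 m, so I = I_cm + Md² gives I = 0.036064 + (0.378)(1.147)² = 0.53336 kg m^2.
Total I = 0.067886 + 1.1494 + 1.0263 + 0.53336 = 2.7769 kg m^2.

2.78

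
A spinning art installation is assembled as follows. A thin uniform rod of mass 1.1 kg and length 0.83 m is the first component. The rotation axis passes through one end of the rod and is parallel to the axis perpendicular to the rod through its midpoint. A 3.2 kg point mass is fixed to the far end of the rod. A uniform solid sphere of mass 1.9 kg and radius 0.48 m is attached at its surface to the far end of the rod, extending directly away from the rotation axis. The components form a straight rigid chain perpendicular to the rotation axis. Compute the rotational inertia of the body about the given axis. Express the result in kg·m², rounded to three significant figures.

Thin rod: I_cm = (1/12)ML² = (1/12)(1.1)(0.83)² = 0.063149 kg·m²; centre at d = 0.415 m, so I = I_cm + Md² gives I = 0.063149 + (1.1)(0.415)² = 0.2526 kg·m².
Point mass: I_cm = 0; centre at d = 0.415 + 0.415 = 0.83 m, so I = I_cm + Md² gives I = 0 + (3.2)(0.83)² = 2.2045 kg·m².
Solid sphere: I_cm = (2/5)MR² = (2/5)(1.9)(0.48)² = 0.1751 kg·m²; centre at d = 0.415 + 0.415 + 0.48 = 1.31 m, so I = I_cm + Md² gives I = 0.1751 + (1.9)(1.31)² = 3.4357 kg·m².
Total I = 0.2526 + 2.2045 + 3.4357 = 5.8928 kg·m².

5.89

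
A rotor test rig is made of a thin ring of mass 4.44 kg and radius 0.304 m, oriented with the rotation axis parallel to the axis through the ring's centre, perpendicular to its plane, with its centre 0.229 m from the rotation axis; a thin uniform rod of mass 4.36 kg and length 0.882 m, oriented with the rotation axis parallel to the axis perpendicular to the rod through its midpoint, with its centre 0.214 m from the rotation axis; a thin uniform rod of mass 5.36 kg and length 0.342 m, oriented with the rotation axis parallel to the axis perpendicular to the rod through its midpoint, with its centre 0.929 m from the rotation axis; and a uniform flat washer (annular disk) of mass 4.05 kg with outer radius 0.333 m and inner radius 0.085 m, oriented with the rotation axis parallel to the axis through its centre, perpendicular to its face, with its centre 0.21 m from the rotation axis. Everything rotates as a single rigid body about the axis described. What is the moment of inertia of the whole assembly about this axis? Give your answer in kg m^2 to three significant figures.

Thin ring: I_cm = MR² = (4.44)(0.304)² = 0.41033 kg m^2; centre at d = 0.229 m, so the parallel axis theorem gives I = 0.41033 + (4.44)(0.229)² = 0.64317 kg m^2.
Thin rod: I_cm = (1/12)ML² = (1/12)(4.36)(0.882)² = 0.28265 kg m^2; centre at d = 0.214 m, so the parallel axis theorem gives I = 0.28265 + (4.36)(0.214)² = 0.48232 kg m^2.
Thin rod: I_cm = (1/12)ML² = (1/12)(5.36)(0.342)² = 0.052244 kg m^2; centre at d = 0.929 m, so the parallel axis theorem gives I = 0.052244 + (5.36)(0.929)² = 4.6781 kg m^2.
Annular disk: I_cm = (1/2)M(R²+r²) = (1/2)(4.05)[(0.333)² + (0.085)²] = 0.23918 kg m^2; centre at d = 0.21 m, so the parallel axis theorem gives I = 0.23918 + (4.05)(0.21)² = 0.41779 kg m^2.
Total I = 0.64317 + 0.48232 + 4.6781 + 0.41779 = 6.2214 kg m^2.

6.22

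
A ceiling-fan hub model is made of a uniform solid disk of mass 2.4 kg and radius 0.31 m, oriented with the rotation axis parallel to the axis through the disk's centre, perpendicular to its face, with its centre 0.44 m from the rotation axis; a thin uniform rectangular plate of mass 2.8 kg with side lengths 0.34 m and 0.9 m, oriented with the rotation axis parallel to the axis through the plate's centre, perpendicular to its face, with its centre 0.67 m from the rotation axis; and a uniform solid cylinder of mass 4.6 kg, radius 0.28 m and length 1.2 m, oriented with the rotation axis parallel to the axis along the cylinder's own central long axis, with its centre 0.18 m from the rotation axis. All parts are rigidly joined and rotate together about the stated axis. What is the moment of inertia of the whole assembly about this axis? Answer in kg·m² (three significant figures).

2.38

Solid disk: I_cm = (1/2)MR² = (1/2)(2.4)(0.31)² = 0.11532 kg·m²; centre at d = 0.44 m, so I = I_cm + Md² gives I = 0.11532 + (2.4)(0.44)² = 0.57996 kg·m².
Rectangular plate: I_cm = (1/12)M(a²+b²) = (1/12)(2.8)[(0.34)² + (0.9)²] = 0.21597 kg·m²; centre at d = 0.67 m, so I = I_cm + Md² gives I = 0.21597 + (2.8)(0.67)² = 1.4729 kg·m².
Solid cylinder: I_cm = (1/2)MR² = (1/2)(4.6)(0.28)² = 0.18032 kg·m²; centre at d = 0.18 m, so I = I_cm + Md² gives I = 0.18032 + (4.6)(0.18)² = 0.32936 kg·m².
Total I = 0.57996 + 1.4729 + 0.32936 = 2.3822 kg·m².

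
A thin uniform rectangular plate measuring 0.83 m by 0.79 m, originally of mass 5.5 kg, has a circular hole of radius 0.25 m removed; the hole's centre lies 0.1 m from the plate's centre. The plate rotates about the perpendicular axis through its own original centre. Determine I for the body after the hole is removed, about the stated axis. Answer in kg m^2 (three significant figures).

0.534

Unpierced body about its centre: I₀ = (1/12)M(a²+b²) = (1/12)(5.5)[(0.83)² + (0.79)²] = 0.60179 kg m^2.
The removed disk has mass m = M·πr²/(ab) = (5.5)·π(0.25)²/(0.83·0.79) = 1.647 kg (same uniform areal density).
Its moment of inertia about the rotation axis (parallel-axis theorem): I_hole = (1/2)mr² + md² = (1/2)(1.647)(0.25)² + (1.647)(0.1)² = 0.067938 kg m^2.
Treating the hole as negative mass, I = I₀ − I_hole = 0.60179 − 0.067938 = 0.53385 kg m^2.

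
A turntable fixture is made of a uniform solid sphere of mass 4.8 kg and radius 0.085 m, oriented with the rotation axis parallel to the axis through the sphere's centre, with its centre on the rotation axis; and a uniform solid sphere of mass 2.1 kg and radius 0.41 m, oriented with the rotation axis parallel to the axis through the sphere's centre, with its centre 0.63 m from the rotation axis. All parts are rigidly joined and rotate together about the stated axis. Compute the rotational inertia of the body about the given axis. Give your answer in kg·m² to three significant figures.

0.989

Solid sphere: I_cm = (2/5)MR² = (2/5)(4.8)(0.085)² = 0.013872 kg·m²; axis through the centre, so I = 0.013872 kg·m².
Solid sphere: I_cm = (2/5)MR² = (2/5)(2.1)(0.41)² = 0.1412 kg·m²; centre at d = 0.63 m, so I = I_cm + Md² gives I = 0.1412 + (2.1)(0.63)² = 0.97469 kg·m².
Total I = 0.013872 + 0.97469 = 0.98857 kg·m².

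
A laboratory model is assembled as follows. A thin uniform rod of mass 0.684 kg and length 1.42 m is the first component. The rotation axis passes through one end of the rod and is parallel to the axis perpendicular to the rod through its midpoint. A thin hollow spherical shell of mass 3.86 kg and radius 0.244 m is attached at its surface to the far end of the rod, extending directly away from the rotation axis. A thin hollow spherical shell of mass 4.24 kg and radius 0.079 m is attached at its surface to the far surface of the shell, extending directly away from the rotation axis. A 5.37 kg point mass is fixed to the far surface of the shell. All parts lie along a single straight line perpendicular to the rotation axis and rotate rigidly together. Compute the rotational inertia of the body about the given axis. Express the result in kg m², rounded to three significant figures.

Thin rod: I_cm = (1/12)ML² = (1/12)(0.684)(1.42)² = 0.11493 kg m²; centre at d = 0.71 m, so the parallel axis theorem gives I = 0.11493 + (0.684)(0.71)² = 0.45974 kg m².
Spherical shell: I_cm = (2/3)MR² = (2/3)(3.86)(0.244)² = 0.15321 kg m²; centre at d = 0.71 + 0.71 + 0.244 = 1.664 m, so the parallel axis theorem gives I = 0.15321 + (3.86)(1.664)² = 10.841 kg m².
Spherical shell: I_cm = (2/3)MR² = (2/3)(4.24)(0.079)² = 0.017641 kg m²; centre at d = 0.71 + 0.71 + 0.244 + 0.244 + 0.079 = 1.987 m, so the parallel axis theorem gives I = 0.017641 + (4.24)(1.987)² = 16.758 kg m².
Point mass: I_cm = 0; centre at d = 0.71 + 0.71 + 0.244 + 0.244 + 0.079 + 0.079 = 2.066 m, so the parallel axis theorem gives I = 0 + (5.37)(2.066)² = 22.921 kg m².
Total I = 0.45974 + 10.841 + 16.758 + 22.921 = 50.98 kg m².

51.0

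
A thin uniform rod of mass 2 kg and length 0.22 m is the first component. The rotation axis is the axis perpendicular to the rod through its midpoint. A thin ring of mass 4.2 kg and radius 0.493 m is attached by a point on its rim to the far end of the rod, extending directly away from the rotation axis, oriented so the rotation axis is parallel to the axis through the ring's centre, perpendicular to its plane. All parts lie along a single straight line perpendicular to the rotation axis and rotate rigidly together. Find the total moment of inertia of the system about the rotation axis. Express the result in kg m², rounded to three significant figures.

2.56

Thin rod: I_cm = (1/12)ML² = (1/12)(2)(0.22)² = 0.0080667 kg m²; axis through the centre, so I = 0.0080667 kg m².
Thin ring: I_cm = MR² = (4.2)(0.493)² = 1.0208 kg m²; centre at d = 0.11 + 0.493 = 0.603 m, so I = I_cm + Md² gives I = 1.0208 + (4.2)(0.603)² = 2.548 kg m².
Total I = 0.0080667 + 2.548 = 2.556 kg m².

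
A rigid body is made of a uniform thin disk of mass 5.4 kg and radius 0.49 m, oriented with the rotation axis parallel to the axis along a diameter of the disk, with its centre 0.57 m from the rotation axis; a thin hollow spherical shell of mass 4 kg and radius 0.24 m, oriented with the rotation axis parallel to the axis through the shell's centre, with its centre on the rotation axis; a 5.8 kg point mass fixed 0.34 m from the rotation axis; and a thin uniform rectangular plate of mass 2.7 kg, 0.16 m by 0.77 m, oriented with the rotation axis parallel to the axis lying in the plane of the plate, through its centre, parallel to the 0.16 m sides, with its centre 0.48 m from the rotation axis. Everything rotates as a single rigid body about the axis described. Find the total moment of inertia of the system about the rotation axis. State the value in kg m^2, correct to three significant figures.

3.66

Thin disk: I_cm = (1/4)MR² = (1/4)(5.4)(0.49)² = 0.32414 kg m^2; centre at d = 0.57 m, so the parallel axis theorem gives I = 0.32414 + (5.4)(0.57)² = 2.0786 kg m^2.
Spherical shell: I_cm = (2/3)MR² = (2/3)(4)(0.24)² = 0.1536 kg m^2; axis through the centre, so I = 0.1536 kg m^2.
Point mass: I_cm = 0; centre at d = 0.34 m, so the parallel axis theorem gives I = 0 + (5.8)(0.34)² = 0.67048 kg m^2.
Rectangular plate: I_cm = (1/12)Mb² = (1/12)(2.7)(0.77)² = 0.1334 kg m^2; centre at d = 0.48 m, so the parallel axis theorem gives I = 0.1334 + (2.7)(0.48)² = 0.75548 kg m^2.
Total I = 2.0786 + 0.1536 + 0.67048 + 0.75548 = 3.6582 kg m^2.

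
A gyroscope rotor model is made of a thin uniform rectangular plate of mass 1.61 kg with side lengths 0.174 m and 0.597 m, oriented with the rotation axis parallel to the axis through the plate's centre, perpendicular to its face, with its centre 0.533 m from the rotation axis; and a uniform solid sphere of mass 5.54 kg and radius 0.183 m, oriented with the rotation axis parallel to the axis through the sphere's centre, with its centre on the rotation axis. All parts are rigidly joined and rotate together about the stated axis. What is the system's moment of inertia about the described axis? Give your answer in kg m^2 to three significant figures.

Rectangular plate: I_cm = (1/12)M(a²+b²) = (1/12)(1.61)[(0.174)² + (0.597)²] = 0.05188 kg m^2; centre at d = 0.533 m, so I = I_cm + Md² gives I = 0.05188 + (1.61)(0.533)² = 0.50926 kg m^2.
Solid sphere: I_cm = (2/5)MR² = (2/5)(5.54)(0.183)² = 0.074212 kg m^2; axis through the centre, so I = 0.074212 kg m^2.
Total I = 0.50926 + 0.074212 = 0.58348 kg m^2.

0.583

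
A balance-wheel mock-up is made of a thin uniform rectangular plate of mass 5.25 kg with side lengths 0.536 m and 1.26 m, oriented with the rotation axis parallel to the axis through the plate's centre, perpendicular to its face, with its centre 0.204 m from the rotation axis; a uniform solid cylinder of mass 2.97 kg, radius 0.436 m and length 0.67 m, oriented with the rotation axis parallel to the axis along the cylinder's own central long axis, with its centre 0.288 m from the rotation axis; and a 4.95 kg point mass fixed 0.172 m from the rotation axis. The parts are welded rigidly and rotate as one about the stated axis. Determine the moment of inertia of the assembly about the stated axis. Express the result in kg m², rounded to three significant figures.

Rectangular plate: I_cm = (1/12)M(a²+b²) = (1/12)(5.25)[(0.536)² + (1.26)²] = 0.82027 kg m²; centre at d = 0.204 m, so the parallel axis theorem gives I = 0.82027 + (5.25)(0.204)² = 1.0388 kg m².
Solid cylinder: I_cm = (1/2)MR² = (1/2)(2.97)(0.436)² = 0.28229 kg m²; centre at d = 0.288 m, so the parallel axis theorem gives I = 0.28229 + (2.97)(0.288)² = 0.52864 kg m².
Point mass: I_cm = 0; centre at d = 0.172 m, so the parallel axis theorem gives I = 0 + (4.95)(0.172)² = 0.14644 kg m².
Total I = 1.0388 + 0.52864 + 0.14644 = 1.7138 kg m².

1.71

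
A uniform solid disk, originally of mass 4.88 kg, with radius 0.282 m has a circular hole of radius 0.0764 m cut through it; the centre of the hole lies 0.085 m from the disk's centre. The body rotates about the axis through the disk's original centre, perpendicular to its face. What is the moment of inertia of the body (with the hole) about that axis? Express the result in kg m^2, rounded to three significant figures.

0.190

Unpierced body about its centre: I₀ = (1/2)MR² = (1/2)(4.88)(0.282)² = 0.19404 kg m^2.
The removed disk has mass m = M·(r/R)² = (4.88)(0.0764/0.282)² = 0.35819 kg (same uniform areal density).
Its moment of inertia about the rotation axis (parallel-axis theorem): I_hole = (1/2)mr² + md² = (1/2)(0.35819)(0.0764)² + (0.35819)(0.085)² = 0.0036333 kg m^2.
Treating the hole as negative mass, I = I₀ − I_hole = 0.19404 − 0.0036333 = 0.19041 kg m^2.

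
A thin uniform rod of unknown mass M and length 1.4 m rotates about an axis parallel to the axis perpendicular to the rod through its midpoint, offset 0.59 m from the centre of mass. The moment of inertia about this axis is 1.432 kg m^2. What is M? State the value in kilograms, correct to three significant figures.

2.80

I = I_cm + Md² = (1/12)ML² + Md² = M·[0.0833333·(1.4)² + (0.59)²] = M·0.51143.
So M = 1.432 / 0.51143 = 2.8 kg.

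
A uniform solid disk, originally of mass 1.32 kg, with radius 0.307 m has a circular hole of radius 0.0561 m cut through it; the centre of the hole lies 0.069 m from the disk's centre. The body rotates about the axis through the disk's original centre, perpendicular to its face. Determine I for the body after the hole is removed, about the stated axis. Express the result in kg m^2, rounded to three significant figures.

0.0619

Unpierced body about its centre: I₀ = (1/2)MR² = (1/2)(1.32)(0.307)² = 0.062204 kg m^2.
The removed disk has mass m = M·(r/R)² = (1.32)(0.0561/0.307)² = 0.044078 kg (same uniform areal density).
Its moment of inertia about the rotation axis (parallel-axis theorem): I_hole = (1/2)mr² + md² = (1/2)(0.044078)(0.0561)² + (0.044078)(0.069)² = 0.00027922 kg m^2.
Treating the hole as negative mass, I = I₀ − I_hole = 0.062204 − 0.00027922 = 0.061925 kg m^2.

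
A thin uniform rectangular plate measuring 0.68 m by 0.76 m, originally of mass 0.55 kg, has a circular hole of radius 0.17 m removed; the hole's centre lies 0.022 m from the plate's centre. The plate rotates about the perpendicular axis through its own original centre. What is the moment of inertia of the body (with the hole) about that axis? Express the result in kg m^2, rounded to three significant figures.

Unpierced body about its centre: I₀ = (1/12)M(a²+b²) = (1/12)(0.55)[(0.68)² + (0.76)²] = 0.047667 kg m^2.
The removed disk has mass m = M·πr²/(ab) = (0.55)·π(0.17)²/(0.68·0.76) = 0.096625 kg (same uniform areal density).
Its moment of inertia about the rotation axis (parallel-axis theorem): I_hole = (1/2)mr² + md² = (1/2)(0.096625)(0.17)² + (0.096625)(0.022)² = 0.001443 kg m^2.
Treating the hole as negative mass, I = I₀ − I_hole = 0.047667 − 0.001443 = 0.046224 kg m^2.

0.0462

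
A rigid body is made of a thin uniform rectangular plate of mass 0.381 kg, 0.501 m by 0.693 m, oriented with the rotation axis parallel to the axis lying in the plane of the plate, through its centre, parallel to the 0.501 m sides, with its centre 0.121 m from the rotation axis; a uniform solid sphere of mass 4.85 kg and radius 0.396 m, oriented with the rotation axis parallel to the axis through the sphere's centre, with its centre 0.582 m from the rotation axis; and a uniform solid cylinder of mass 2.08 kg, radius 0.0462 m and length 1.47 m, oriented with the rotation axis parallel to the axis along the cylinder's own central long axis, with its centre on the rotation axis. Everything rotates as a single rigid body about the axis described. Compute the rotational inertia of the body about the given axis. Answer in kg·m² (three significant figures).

1.97

Rectangular plate: I_cm = (1/12)Mb² = (1/12)(0.381)(0.693)² = 0.015248 kg·m²; centre at d = 0.121 m, so the parallel axis theorem gives I = 0.015248 + (0.381)(0.121)² = 0.020826 kg·m².
Solid sphere: I_cm = (2/5)MR² = (2/5)(4.85)(0.396)² = 0.30422 kg·m²; centre at d = 0.582 m, so the parallel axis theorem gives I = 0.30422 + (4.85)(0.582)² = 1.947 kg·m².
Solid cylinder: I_cm = (1/2)MR² = (1/2)(2.08)(0.0462)² = 0.0022198 kg·m²; axis through the centre, so I = 0.0022198 kg·m².
Total I = 0.020826 + 1.947 + 0.0022198 = 1.9701 kg·m².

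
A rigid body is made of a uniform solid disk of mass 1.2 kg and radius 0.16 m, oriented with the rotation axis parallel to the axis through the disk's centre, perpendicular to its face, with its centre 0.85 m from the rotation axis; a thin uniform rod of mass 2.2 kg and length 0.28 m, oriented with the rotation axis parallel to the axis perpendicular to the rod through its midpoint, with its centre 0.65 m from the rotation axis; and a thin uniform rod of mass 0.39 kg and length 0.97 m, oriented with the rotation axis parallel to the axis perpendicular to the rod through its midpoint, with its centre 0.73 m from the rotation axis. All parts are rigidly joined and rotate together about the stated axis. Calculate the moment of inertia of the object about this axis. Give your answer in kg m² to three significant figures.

2.06

Solid disk: I_cm = (1/2)MR² = (1/2)(1.2)(0.16)² = 0.01536 kg m²; centre at d = 0.85 m, so I = I_cm + Md² gives I = 0.01536 + (1.2)(0.85)² = 0.88236 kg m².
Thin rod: I_cm = (1/12)ML² = (1/12)(2.2)(0.28)² = 0.014373 kg m²; centre at d = 0.65 m, so I = I_cm + Md² gives I = 0.014373 + (2.2)(0.65)² = 0.94387 kg m².
Thin rod: I_cm = (1/12)ML² = (1/12)(0.39)(0.97)² = 0.030579 kg m²; centre at d = 0.73 m, so I = I_cm + Md² gives I = 0.030579 + (0.39)(0.73)² = 0.23841 kg m².
Total I = 0.88236 + 0.94387 + 0.23841 = 2.0646 kg m².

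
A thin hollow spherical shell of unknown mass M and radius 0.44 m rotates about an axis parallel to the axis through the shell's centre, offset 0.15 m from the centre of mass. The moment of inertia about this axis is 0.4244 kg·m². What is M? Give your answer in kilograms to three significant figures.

I = I_cm + Md² = (2/3)MR² + Md² = M·[0.666667·(0.44)² + (0.15)²] = M·0.15157.
So M = 0.4244 / 0.15157 = 2.8001 kg.

2.80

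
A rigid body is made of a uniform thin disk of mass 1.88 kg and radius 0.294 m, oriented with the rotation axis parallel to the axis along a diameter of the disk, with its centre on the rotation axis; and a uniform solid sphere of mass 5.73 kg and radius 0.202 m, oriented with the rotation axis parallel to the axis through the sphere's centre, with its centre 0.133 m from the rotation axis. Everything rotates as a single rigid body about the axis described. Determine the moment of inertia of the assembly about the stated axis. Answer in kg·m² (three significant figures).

0.236

Thin disk: I_cm = (1/4)MR² = (1/4)(1.88)(0.294)² = 0.040625 kg·m²; axis through the centre, so I = 0.040625 kg·m².
Solid sphere: I_cm = (2/5)MR² = (2/5)(5.73)(0.202)² = 0.093523 kg·m²; centre at d = 0.133 m, so the parallel axis theorem gives I = 0.093523 + (5.73)(0.133)² = 0.19488 kg·m².
Total I = 0.040625 + 0.19488 = 0.23551 kg·m².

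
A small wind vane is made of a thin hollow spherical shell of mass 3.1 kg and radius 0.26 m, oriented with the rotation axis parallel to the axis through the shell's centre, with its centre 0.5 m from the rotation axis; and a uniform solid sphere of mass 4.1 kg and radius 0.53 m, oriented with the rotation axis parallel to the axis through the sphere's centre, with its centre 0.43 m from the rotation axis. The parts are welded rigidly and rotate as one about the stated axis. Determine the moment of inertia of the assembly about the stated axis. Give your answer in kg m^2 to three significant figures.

Spherical shell: I_cm = (2/3)MR² = (2/3)(3.1)(0.26)² = 0.13971 kg m^2; centre at d = 0.5 m, so I = I_cm + Md² gives I = 0.13971 + (3.1)(0.5)² = 0.91471 kg m^2.
Solid sphere: I_cm = (2/5)MR² = (2/5)(4.1)(0.53)² = 0.46068 kg m^2; centre at d = 0.43 m, so I = I_cm + Md² gives I = 0.46068 + (4.1)(0.43)² = 1.2188 kg m^2.
Total I = 0.91471 + 1.2188 = 2.1335 kg m^2.

2.13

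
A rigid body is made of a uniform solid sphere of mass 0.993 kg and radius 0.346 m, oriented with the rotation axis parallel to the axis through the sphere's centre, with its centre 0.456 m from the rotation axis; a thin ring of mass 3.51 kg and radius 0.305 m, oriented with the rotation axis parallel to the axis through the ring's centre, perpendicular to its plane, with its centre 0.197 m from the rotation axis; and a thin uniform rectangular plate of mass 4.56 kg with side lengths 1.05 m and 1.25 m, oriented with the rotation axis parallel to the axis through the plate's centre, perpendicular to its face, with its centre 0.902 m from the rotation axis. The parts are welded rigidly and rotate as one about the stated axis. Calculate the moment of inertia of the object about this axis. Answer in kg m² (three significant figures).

5.44

Solid sphere: I_cm = (2/5)MR² = (2/5)(0.993)(0.346)² = 0.047551 kg m²; centre at d = 0.456 m, so I = I_cm + Md² gives I = 0.047551 + (0.993)(0.456)² = 0.25403 kg m².
Thin ring: I_cm = MR² = (3.51)(0.305)² = 0.32652 kg m²; centre at d = 0.197 m, so I = I_cm + Md² gives I = 0.32652 + (3.51)(0.197)² = 0.46274 kg m².
Rectangular plate: I_cm = (1/12)M(a²+b²) = (1/12)(4.56)[(1.05)² + (1.25)²] = 1.0127 kg m²; centre at d = 0.902 m, so I = I_cm + Md² gives I = 1.0127 + (4.56)(0.902)² = 4.7227 kg m².
Total I = 0.25403 + 0.46274 + 4.7227 = 5.4395 kg m².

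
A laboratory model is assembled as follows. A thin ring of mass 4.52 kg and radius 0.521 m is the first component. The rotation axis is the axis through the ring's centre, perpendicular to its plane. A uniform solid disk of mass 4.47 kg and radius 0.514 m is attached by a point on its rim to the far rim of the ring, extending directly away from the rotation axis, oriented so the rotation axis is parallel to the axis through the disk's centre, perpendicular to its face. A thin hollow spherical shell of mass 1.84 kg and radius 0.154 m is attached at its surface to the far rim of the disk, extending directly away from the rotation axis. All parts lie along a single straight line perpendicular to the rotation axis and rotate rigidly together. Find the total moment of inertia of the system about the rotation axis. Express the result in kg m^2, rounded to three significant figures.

Thin ring: I_cm = MR² = (4.52)(0.521)² = 1.2269 kg m^2; axis through the centre, so I = 1.2269 kg m^2.
Solid disk: I_cm = (1/2)MR² = (1/2)(4.47)(0.514)² = 0.59048 kg m^2; centre at d = 0.521 + 0.514 = 1.035 m, so the parallel axis theorem gives I = 0.59048 + (4.47)(1.035)² = 5.3789 kg m^2.
Spherical shell: I_cm = (2/3)MR² = (2/3)(1.84)(0.154)² = 0.029092 kg m^2; centre at d = 0.521 + 0.514 + 0.514 + 0.154 = 1.703 m, so the parallel axis theorem gives I = 0.029092 + (1.84)(1.703)² = 5.3655 kg m^2.
Total I = 1.2269 + 5.3789 + 5.3655 = 11.971 kg m^2.

12.0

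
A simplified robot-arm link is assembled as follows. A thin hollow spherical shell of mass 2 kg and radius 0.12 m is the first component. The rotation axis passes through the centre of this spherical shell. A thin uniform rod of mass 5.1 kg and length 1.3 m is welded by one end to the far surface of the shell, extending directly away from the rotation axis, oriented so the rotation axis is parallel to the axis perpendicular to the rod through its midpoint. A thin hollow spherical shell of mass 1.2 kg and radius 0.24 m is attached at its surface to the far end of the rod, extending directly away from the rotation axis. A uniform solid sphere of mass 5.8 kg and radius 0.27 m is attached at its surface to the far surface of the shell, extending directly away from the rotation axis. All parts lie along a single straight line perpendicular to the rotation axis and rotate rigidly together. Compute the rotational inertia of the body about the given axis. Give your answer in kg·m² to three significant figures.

Spherical shell: I_cm = (2/3)MR² = (2/3)(2)(0.12)² = 0.0192 kg·m²; axis through the centre, so I = 0.0192 kg·m².
Thin rod: I_cm = (1/12)ML² = (1/12)(5.1)(1.3)² = 0.71825 kg·m²; centre at d = 0.12 + 0.65 = 0.77 m, so the parallel axis theorem gives I = 0.71825 + (5.1)(0.77)² = 3.742 kg·m².
Spherical shell: I_cm = (2/3)MR² = (2/3)(1.2)(0.24)² = 0.04608 kg·m²; centre at d = 0.12 + 0.65 + 0.65 + 0.24 = 1.66 m, so the parallel axis theorem gives I = 0.04608 + (1.2)(1.66)² = 3.3528 kg·m².
Solid sphere: I_cm = (2/5)MR² = (2/5)(5.8)(0.27)² = 0.16913 kg·m²; centre at d = 0.12 + 0.65 + 0.65 + 0.24 + 0.24 + 0.27 = 2.17 m, so the parallel axis theorem gives I = 0.16913 + (5.8)(2.17)² = 27.481 kg·m².
Total I = 0.0192 + 3.742 + 3.3528 + 27.481 = 34.595 kg·m².

34.6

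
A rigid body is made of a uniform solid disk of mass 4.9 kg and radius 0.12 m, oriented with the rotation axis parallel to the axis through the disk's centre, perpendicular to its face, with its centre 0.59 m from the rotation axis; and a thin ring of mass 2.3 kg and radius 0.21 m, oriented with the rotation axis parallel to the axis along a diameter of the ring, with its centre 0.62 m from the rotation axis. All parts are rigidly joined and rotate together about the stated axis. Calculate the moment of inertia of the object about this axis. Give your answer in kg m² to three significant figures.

2.68

Solid disk: I_cm = (1/2)MR² = (1/2)(4.9)(0.12)² = 0.03528 kg m²; centre at d = 0.59 m, so I = I_cm + Md² gives I = 0.03528 + (4.9)(0.59)² = 1.741 kg m².
Thin ring: I_cm = (1/2)MR² = (1/2)(2.3)(0.21)² = 0.050715 kg m²; centre at d = 0.62 m, so I = I_cm + Md² gives I = 0.050715 + (2.3)(0.62)² = 0.93483 kg m².
Total I = 1.741 + 0.93483 = 2.6758 kg m².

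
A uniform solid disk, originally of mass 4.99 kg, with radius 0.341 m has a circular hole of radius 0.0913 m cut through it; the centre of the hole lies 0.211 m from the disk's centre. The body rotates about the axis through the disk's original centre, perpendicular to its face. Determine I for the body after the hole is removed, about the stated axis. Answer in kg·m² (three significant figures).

0.273

Unpierced body about its centre: I₀ = (1/2)MR² = (1/2)(4.99)(0.341)² = 0.29012 kg·m².
The removed disk has mass m = M·(r/R)² = (4.99)(0.0913/0.341)² = 0.35771 kg (same uniform areal density).
Its moment of inertia about the rotation axis (parallel-axis theorem): I_hole = (1/2)mr² + md² = (1/2)(0.35771)(0.0913)² + (0.35771)(0.211)² = 0.017417 kg·m².
Treating the hole as negative mass, I = I₀ − I_hole = 0.29012 − 0.017417 = 0.2727 kg·m².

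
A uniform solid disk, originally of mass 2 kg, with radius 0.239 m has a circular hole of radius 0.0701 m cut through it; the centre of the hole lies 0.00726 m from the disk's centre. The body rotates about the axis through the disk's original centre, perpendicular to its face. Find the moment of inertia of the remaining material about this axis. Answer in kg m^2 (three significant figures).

Unpierced body about its centre: I₀ = (1/2)MR² = (1/2)(2)(0.239)² = 0.057121 kg m^2.
The removed disk has mass m = M·(r/R)² = (2)(0.0701/0.239)² = 0.17206 kg (same uniform areal density).
Its moment of inertia about the rotation axis (parallel-axis theorem): I_hole = (1/2)mr² + md² = (1/2)(0.17206)(0.0701)² + (0.17206)(0.00726)² = 0.00043181 kg m^2.
Treating the hole as negative mass, I = I₀ − I_hole = 0.057121 − 0.00043181 = 0.056689 kg m^2.

0.0567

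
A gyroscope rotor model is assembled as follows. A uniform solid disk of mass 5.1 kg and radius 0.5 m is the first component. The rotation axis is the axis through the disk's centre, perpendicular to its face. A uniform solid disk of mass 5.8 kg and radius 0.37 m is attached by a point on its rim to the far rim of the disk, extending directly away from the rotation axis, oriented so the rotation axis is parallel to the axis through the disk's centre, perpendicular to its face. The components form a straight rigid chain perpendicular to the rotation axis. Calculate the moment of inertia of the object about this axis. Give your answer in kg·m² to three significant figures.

5.42

Solid disk: I_cm = (1/2)MR² = (1/2)(5.1)(0.5)² = 0.6375 kg·m²; axis through the centre, so I = 0.6375 kg·m².
Solid disk: I_cm = (1/2)MR² = (1/2)(5.8)(0.37)² = 0.39701 kg·m²; centre at d = 0.5 + 0.37 = 0.87 m, so the parallel axis theorem gives I = 0.39701 + (5.8)(0.87)² = 4.787 kg·m².
Total I = 0.6375 + 4.787 = 5.4245 kg·m².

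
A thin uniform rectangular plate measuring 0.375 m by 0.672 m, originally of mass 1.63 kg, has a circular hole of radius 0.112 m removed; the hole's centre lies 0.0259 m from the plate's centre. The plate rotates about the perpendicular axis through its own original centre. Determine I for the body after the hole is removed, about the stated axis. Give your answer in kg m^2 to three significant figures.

0.0787

Unpierced body about its centre: I₀ = (1/12)M(a²+b²) = (1/12)(1.63)[(0.375)² + (0.672)²] = 0.080442 kg m^2.
The removed disk has mass m = M·πr²/(ab) = (1.63)·π(0.112)²/(0.375·0.672) = 0.2549 kg (same uniform areal density).
Its moment of inertia about the rotation axis (parallel-axis theorem): I_hole = (1/2)mr² + md² = (1/2)(0.2549)(0.112)² + (0.2549)(0.0259)² = 0.0017697 kg m^2.
Treating the hole as negative mass, I = I₀ − I_hole = 0.080442 − 0.0017697 = 0.078672 kg m^2.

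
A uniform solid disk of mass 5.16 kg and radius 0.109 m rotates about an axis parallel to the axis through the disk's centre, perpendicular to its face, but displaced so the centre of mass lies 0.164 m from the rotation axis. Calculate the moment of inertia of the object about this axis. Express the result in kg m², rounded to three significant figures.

I_cm = (1/2)MR² = (1/2)(5.16)(0.109)² = 0.030653 kg m²; centre at d = 0.164 m, so the parallel axis theorem gives I = 0.030653 + (5.16)(0.164)² = 0.16944 kg m².

0.169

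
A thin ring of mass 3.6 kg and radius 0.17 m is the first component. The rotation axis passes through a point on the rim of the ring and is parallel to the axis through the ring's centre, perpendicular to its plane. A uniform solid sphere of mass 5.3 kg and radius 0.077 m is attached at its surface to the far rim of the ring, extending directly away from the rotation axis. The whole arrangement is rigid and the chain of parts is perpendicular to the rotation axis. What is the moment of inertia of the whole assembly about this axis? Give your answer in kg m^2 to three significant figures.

1.14

Thin ring: I_cm = MR² = (3.6)(0.17)² = 0.10404 kg m^2; centre at d = 0.17 m, so I = I_cm + Md² gives I = 0.10404 + (3.6)(0.17)² = 0.20808 kg m^2.
Solid sphere: I_cm = (2/5)MR² = (2/5)(5.3)(0.077)² = 0.012569 kg m^2; centre at d = 0.17 + 0.17 + 0.077 = 0.417 m, so I = I_cm + Md² gives I = 0.012569 + (5.3)(0.417)² = 0.93418 kg m^2.
Total I = 0.20808 + 0.93418 = 1.1423 kg m^2.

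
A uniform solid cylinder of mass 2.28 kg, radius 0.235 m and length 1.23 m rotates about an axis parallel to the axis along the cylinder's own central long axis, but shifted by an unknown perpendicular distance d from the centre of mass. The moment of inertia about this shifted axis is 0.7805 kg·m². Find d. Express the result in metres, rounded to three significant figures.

About the centre-of-mass axis, I_cm = (1/2)MR² = (1/2)(2.28)(0.235)² = 0.062956 kg·m².
Parallel axis theorem: I = I_cm + Md², so Md² = 0.7805 − 0.062956 = 0.71754 kg·m².
d = √(0.71754 / 2.28) = 0.56099 m.

0.561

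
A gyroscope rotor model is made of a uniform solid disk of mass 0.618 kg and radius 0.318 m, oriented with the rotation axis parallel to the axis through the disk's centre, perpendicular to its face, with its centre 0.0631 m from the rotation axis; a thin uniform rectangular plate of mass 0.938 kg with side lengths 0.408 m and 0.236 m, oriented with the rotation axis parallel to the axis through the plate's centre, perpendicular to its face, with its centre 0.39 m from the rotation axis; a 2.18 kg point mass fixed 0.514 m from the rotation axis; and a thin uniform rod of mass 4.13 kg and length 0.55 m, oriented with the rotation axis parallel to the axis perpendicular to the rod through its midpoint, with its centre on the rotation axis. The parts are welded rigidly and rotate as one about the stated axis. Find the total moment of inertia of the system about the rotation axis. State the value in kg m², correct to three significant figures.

0.874

Solid disk: I_cm = (1/2)MR² = (1/2)(0.618)(0.318)² = 0.031247 kg m²; centre at d = 0.0631 m, so the parallel axis theorem gives I = 0.031247 + (0.618)(0.0631)² = 0.033708 kg m².
Rectangular plate: I_cm = (1/12)M(a²+b²) = (1/12)(0.938)[(0.408)² + (0.236)²] = 0.017366 kg m²; centre at d = 0.39 m, so the parallel axis theorem gives I = 0.017366 + (0.938)(0.39)² = 0.16004 kg m².
Point mass: I_cm = 0; centre at d = 0.514 m, so the parallel axis theorem gives I = 0 + (2.18)(0.514)² = 0.57595 kg m².
Thin rod: I_cm = (1/12)ML² = (1/12)(4.13)(0.55)² = 0.10411 kg m²; axis through the centre, so I = 0.10411 kg m².
Total I = 0.033708 + 0.16004 + 0.57595 + 0.10411 = 0.8738 kg m².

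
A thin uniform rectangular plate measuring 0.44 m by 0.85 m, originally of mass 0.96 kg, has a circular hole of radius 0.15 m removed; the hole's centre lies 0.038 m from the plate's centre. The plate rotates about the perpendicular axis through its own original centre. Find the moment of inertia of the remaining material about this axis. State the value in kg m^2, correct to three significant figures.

0.0710

Unpierced body about its centre: I₀ = (1/12)M(a²+b²) = (1/12)(0.96)[(0.44)² + (0.85)²] = 0.073288 kg m^2.
The removed disk has mass m = M·πr²/(ab) = (0.96)·π(0.15)²/(0.44·0.85) = 0.18144 kg (same uniform areal density).
Its moment of inertia about the rotation axis (parallel-axis theorem): I_hole = (1/2)mr² + md² = (1/2)(0.18144)(0.15)² + (0.18144)(0.038)² = 0.0023032 kg m^2.
Treating the hole as negative mass, I = I₀ − I_hole = 0.073288 − 0.0023032 = 0.070985 kg m^2.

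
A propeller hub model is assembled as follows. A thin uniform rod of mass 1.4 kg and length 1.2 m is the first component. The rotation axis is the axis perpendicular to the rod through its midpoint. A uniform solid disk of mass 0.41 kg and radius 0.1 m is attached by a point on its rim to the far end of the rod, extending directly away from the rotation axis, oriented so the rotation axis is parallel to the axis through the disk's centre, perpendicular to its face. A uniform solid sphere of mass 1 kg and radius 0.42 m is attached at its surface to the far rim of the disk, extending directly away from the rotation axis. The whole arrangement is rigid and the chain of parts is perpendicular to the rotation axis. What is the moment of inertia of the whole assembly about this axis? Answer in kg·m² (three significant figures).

Thin rod: I_cm = (1/12)ML² = (1/12)(1.4)(1.2)² = 0.168 kg·m²; axis through the centre, so I = 0.168 kg·m².
Solid disk: I_cm = (1/2)MR² = (1/2)(0.41)(0.1)² = 0.00205 kg·m²; centre at d = 0.6 + 0.1 = 0.7 m, so I = I_cm + Md² gives I = 0.00205 + (0.41)(0.7)² = 0.20295 kg·m².
Solid sphere: I_cm = (2/5)MR² = (2/5)(1)(0.42)² = 0.07056 kg·m²; centre at d = 0.6 + 0.1 + 0.1 + 0.42 = 1.22 m, so I = I_cm + Md² gives I = 0.07056 + (1)(1.22)² = 1.559 kg·m².
Total I = 0.168 + 0.20295 + 1.559 = 1.9299 kg·m².

1.93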